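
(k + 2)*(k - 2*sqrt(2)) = k^2 - 2*sqrt(2)*k + 2*k - 4*sqrt(2)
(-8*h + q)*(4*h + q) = -32*h^2 - 4*h*q + q^2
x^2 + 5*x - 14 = (x - 2)*(x + 7)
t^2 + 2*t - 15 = (t - 3)*(t + 5)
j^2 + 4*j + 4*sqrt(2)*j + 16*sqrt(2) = (j + 4)*(j + 4*sqrt(2))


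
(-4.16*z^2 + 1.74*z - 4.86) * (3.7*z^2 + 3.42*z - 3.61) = -15.392*z^4 - 7.7892*z^3 + 2.9864*z^2 - 22.9026*z + 17.5446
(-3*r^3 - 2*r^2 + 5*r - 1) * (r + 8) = -3*r^4 - 26*r^3 - 11*r^2 + 39*r - 8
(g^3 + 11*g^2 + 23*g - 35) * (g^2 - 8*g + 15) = g^5 + 3*g^4 - 50*g^3 - 54*g^2 + 625*g - 525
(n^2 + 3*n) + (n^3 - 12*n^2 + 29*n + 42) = n^3 - 11*n^2 + 32*n + 42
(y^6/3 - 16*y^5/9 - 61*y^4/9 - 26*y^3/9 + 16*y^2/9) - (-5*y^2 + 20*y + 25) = y^6/3 - 16*y^5/9 - 61*y^4/9 - 26*y^3/9 + 61*y^2/9 - 20*y - 25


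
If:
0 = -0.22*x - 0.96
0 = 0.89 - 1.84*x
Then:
No Solution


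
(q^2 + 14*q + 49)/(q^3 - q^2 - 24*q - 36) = (q^2 + 14*q + 49)/(q^3 - q^2 - 24*q - 36)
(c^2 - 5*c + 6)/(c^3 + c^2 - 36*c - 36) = (c^2 - 5*c + 6)/(c^3 + c^2 - 36*c - 36)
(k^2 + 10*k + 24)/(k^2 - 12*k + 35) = (k^2 + 10*k + 24)/(k^2 - 12*k + 35)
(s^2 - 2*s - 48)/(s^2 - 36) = (s - 8)/(s - 6)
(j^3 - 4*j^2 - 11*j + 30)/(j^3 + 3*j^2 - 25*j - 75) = (j - 2)/(j + 5)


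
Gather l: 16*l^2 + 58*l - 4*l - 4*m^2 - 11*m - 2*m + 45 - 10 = 16*l^2 + 54*l - 4*m^2 - 13*m + 35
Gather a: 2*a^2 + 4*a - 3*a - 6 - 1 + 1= 2*a^2 + a - 6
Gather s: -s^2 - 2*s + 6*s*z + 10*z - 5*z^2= -s^2 + s*(6*z - 2) - 5*z^2 + 10*z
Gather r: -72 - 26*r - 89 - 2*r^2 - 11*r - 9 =-2*r^2 - 37*r - 170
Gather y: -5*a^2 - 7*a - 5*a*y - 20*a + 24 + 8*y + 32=-5*a^2 - 27*a + y*(8 - 5*a) + 56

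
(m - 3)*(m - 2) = m^2 - 5*m + 6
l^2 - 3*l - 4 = (l - 4)*(l + 1)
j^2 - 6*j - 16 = (j - 8)*(j + 2)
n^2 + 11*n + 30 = (n + 5)*(n + 6)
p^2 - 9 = (p - 3)*(p + 3)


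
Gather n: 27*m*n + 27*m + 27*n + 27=27*m + n*(27*m + 27) + 27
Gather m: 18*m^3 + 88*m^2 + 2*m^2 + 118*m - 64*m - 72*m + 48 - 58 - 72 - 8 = 18*m^3 + 90*m^2 - 18*m - 90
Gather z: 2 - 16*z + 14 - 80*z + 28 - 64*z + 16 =60 - 160*z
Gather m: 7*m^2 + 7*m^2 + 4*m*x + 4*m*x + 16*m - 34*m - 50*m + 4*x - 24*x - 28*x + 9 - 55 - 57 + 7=14*m^2 + m*(8*x - 68) - 48*x - 96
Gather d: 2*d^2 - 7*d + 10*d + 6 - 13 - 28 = 2*d^2 + 3*d - 35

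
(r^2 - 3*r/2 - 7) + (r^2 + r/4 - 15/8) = 2*r^2 - 5*r/4 - 71/8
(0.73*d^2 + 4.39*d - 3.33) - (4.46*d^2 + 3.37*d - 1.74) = -3.73*d^2 + 1.02*d - 1.59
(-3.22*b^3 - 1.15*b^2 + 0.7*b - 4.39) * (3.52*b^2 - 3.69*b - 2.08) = -11.3344*b^5 + 7.8338*b^4 + 13.4051*b^3 - 15.6438*b^2 + 14.7431*b + 9.1312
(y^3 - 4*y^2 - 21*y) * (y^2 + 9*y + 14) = y^5 + 5*y^4 - 43*y^3 - 245*y^2 - 294*y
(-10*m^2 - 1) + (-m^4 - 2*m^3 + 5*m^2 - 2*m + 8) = -m^4 - 2*m^3 - 5*m^2 - 2*m + 7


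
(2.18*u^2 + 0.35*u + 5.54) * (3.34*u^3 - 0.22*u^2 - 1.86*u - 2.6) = 7.2812*u^5 + 0.6894*u^4 + 14.3718*u^3 - 7.5378*u^2 - 11.2144*u - 14.404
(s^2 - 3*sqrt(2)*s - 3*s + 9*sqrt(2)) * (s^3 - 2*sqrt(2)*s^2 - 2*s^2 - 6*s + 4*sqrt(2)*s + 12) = s^5 - 5*sqrt(2)*s^4 - 5*s^4 + 12*s^3 + 25*sqrt(2)*s^3 - 30*s^2 - 12*sqrt(2)*s^2 - 90*sqrt(2)*s + 36*s + 108*sqrt(2)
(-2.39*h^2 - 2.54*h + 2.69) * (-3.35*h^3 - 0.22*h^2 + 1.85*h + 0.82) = 8.0065*h^5 + 9.0348*h^4 - 12.8742*h^3 - 7.2506*h^2 + 2.8937*h + 2.2058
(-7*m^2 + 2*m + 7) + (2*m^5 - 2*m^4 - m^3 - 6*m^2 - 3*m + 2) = 2*m^5 - 2*m^4 - m^3 - 13*m^2 - m + 9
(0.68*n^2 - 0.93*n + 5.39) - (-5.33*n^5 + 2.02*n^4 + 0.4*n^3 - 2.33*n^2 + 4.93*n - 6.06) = 5.33*n^5 - 2.02*n^4 - 0.4*n^3 + 3.01*n^2 - 5.86*n + 11.45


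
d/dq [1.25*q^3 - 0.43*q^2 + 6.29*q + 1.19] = 3.75*q^2 - 0.86*q + 6.29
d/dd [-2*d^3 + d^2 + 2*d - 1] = -6*d^2 + 2*d + 2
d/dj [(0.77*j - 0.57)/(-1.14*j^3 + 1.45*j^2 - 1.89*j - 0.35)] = (1.7556*j^3 - 3.0659*j^2 + 1.653*j - 1.3468)/(1.2996*j^6 - 3.306*j^5 + 6.4117*j^4 - 4.683*j^3 + 2.5571*j^2 + 1.323*j + 0.1225)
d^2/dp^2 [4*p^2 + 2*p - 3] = 8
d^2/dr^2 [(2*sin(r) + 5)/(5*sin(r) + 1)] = 23*(-5*sin(r)^2 + sin(r) + 10)/(5*sin(r) + 1)^3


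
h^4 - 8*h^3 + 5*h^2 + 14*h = h*(h - 7)*(h - 2)*(h + 1)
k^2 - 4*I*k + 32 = (k - 8*I)*(k + 4*I)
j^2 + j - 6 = (j - 2)*(j + 3)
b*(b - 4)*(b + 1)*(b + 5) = b^4 + 2*b^3 - 19*b^2 - 20*b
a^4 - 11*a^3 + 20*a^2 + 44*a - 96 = (a - 8)*(a - 3)*(a - 2)*(a + 2)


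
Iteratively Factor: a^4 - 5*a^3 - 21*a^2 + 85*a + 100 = (a - 5)*(a^3 - 21*a - 20) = (a - 5)*(a + 4)*(a^2 - 4*a - 5) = (a - 5)*(a + 1)*(a + 4)*(a - 5)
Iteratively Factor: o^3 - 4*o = (o + 2)*(o^2 - 2*o) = o*(o + 2)*(o - 2)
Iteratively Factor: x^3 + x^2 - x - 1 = (x - 1)*(x^2 + 2*x + 1) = (x - 1)*(x + 1)*(x + 1)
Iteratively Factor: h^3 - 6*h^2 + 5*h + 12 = (h - 3)*(h^2 - 3*h - 4) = (h - 4)*(h - 3)*(h + 1)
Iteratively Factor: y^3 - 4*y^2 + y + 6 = (y - 2)*(y^2 - 2*y - 3) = (y - 2)*(y + 1)*(y - 3)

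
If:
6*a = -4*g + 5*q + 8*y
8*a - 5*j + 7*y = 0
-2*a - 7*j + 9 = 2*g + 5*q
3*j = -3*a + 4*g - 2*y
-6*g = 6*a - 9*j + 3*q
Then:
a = 219/1466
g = 2649/2932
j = 1161/1466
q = 198/733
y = 579/1466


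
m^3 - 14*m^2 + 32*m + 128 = (m - 8)^2*(m + 2)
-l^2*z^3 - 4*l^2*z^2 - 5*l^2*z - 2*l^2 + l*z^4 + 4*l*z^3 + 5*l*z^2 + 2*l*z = (-l + z)*(z + 1)*(z + 2)*(l*z + l)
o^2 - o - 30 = (o - 6)*(o + 5)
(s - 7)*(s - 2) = s^2 - 9*s + 14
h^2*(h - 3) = h^3 - 3*h^2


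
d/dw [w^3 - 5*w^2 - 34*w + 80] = 3*w^2 - 10*w - 34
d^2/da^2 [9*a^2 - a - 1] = 18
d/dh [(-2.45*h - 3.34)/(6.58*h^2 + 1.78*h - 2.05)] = (16.121*h^2 + 43.9544*h + 10.9677)/(43.2964*h^4 + 23.4248*h^3 - 23.8096*h^2 - 7.298*h + 4.2025)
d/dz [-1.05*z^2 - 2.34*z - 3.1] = -2.1*z - 2.34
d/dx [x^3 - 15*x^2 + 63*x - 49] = 3*x^2 - 30*x + 63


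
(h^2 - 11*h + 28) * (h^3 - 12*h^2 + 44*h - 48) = h^5 - 23*h^4 + 204*h^3 - 868*h^2 + 1760*h - 1344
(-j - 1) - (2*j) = -3*j - 1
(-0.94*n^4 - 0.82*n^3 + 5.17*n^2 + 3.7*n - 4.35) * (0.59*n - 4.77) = -0.5546*n^5 + 4.0*n^4 + 6.9617*n^3 - 22.4779*n^2 - 20.2155*n + 20.7495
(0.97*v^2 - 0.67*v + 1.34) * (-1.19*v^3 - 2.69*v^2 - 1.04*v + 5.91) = -1.1543*v^5 - 1.812*v^4 - 0.8011*v^3 + 2.8249*v^2 - 5.3533*v + 7.9194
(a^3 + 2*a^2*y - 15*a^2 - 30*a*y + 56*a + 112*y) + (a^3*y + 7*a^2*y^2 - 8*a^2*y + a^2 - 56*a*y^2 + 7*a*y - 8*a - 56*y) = a^3*y + a^3 + 7*a^2*y^2 - 6*a^2*y - 14*a^2 - 56*a*y^2 - 23*a*y + 48*a + 56*y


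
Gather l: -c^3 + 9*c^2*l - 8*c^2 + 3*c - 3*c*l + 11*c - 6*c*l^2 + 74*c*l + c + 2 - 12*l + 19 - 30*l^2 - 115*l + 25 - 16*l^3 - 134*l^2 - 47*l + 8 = -c^3 - 8*c^2 + 15*c - 16*l^3 + l^2*(-6*c - 164) + l*(9*c^2 + 71*c - 174) + 54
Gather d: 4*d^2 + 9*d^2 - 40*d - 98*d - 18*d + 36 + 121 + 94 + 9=13*d^2 - 156*d + 260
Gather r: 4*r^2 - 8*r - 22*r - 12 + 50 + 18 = 4*r^2 - 30*r + 56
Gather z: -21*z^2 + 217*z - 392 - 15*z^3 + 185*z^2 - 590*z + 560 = -15*z^3 + 164*z^2 - 373*z + 168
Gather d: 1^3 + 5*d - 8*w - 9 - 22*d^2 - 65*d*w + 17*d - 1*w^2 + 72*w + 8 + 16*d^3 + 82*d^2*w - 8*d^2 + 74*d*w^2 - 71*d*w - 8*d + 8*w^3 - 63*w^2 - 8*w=16*d^3 + d^2*(82*w - 30) + d*(74*w^2 - 136*w + 14) + 8*w^3 - 64*w^2 + 56*w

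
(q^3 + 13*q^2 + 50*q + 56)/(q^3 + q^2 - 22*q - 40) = (q + 7)/(q - 5)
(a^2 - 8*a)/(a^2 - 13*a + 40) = a/(a - 5)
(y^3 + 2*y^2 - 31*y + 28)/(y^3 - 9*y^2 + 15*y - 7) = (y^2 + 3*y - 28)/(y^2 - 8*y + 7)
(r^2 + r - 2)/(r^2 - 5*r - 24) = (-r^2 - r + 2)/(-r^2 + 5*r + 24)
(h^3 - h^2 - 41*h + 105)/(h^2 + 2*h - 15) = (h^2 + 2*h - 35)/(h + 5)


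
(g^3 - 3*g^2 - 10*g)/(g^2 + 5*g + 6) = g*(g - 5)/(g + 3)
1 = 1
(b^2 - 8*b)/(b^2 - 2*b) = (b - 8)/(b - 2)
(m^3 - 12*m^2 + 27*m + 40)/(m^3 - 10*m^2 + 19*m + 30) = (m - 8)/(m - 6)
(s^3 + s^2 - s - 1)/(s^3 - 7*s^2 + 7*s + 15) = (s^2 - 1)/(s^2 - 8*s + 15)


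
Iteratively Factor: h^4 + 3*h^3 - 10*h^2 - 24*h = (h - 3)*(h^3 + 6*h^2 + 8*h) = (h - 3)*(h + 2)*(h^2 + 4*h) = h*(h - 3)*(h + 2)*(h + 4)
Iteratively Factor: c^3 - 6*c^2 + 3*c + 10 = (c + 1)*(c^2 - 7*c + 10) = (c - 2)*(c + 1)*(c - 5)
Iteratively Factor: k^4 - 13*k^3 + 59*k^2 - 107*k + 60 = (k - 3)*(k^3 - 10*k^2 + 29*k - 20) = (k - 5)*(k - 3)*(k^2 - 5*k + 4) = (k - 5)*(k - 3)*(k - 1)*(k - 4)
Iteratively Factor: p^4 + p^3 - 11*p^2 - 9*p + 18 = (p - 1)*(p^3 + 2*p^2 - 9*p - 18) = (p - 1)*(p + 2)*(p^2 - 9) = (p - 1)*(p + 2)*(p + 3)*(p - 3)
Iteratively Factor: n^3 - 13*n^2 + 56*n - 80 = (n - 5)*(n^2 - 8*n + 16) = (n - 5)*(n - 4)*(n - 4)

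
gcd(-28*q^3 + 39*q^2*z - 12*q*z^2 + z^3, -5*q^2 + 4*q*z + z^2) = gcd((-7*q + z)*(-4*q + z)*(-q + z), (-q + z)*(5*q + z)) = -q + z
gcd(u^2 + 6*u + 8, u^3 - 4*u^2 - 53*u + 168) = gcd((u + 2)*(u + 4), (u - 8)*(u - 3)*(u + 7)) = 1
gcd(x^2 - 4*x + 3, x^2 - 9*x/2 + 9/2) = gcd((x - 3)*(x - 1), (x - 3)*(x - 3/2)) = x - 3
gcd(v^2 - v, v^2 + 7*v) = v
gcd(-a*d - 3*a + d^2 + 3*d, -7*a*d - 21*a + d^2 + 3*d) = d + 3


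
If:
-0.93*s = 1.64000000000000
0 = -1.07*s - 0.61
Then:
No Solution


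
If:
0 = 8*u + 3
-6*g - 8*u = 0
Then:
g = 1/2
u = -3/8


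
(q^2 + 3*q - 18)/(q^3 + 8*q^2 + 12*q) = (q - 3)/(q*(q + 2))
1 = 1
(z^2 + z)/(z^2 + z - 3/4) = 4*z*(z + 1)/(4*z^2 + 4*z - 3)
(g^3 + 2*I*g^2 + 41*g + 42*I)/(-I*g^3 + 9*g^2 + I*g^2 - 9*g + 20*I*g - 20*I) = (I*g^3 - 2*g^2 + 41*I*g - 42)/(g^3 + g^2*(-1 + 9*I) - g*(20 + 9*I) + 20)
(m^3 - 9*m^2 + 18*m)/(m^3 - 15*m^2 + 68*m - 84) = m*(m - 3)/(m^2 - 9*m + 14)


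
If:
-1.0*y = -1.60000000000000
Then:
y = 1.60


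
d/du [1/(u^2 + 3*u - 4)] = (-2*u - 3)/(u^2 + 3*u - 4)^2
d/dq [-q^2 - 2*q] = -2*q - 2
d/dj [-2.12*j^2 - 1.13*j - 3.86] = -4.24*j - 1.13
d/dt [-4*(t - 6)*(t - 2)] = 32 - 8*t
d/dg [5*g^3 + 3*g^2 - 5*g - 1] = 15*g^2 + 6*g - 5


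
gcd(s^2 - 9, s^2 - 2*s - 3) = s - 3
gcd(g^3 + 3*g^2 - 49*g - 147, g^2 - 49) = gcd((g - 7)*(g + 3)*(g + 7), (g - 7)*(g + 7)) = g^2 - 49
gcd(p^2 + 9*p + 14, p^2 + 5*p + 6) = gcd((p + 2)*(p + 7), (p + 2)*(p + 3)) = p + 2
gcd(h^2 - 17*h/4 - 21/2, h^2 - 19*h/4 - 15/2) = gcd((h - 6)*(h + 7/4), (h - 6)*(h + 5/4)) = h - 6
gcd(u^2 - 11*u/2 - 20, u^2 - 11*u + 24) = u - 8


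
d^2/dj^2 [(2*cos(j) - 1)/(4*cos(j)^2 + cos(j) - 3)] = (-72*(1 - cos(2*j))^2*cos(j) + 18*(1 - cos(2*j))^2 + 70*cos(j) + 91*cos(2*j)/2 - 81*cos(3*j) + 16*cos(5*j) - 81/2)/((cos(j) + 1)^3*(4*cos(j) - 3)^3)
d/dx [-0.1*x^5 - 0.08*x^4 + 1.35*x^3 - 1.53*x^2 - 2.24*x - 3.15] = -0.5*x^4 - 0.32*x^3 + 4.05*x^2 - 3.06*x - 2.24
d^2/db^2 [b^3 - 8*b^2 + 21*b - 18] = 6*b - 16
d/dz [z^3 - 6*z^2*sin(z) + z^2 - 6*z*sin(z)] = -6*z^2*cos(z) + 3*z^2 - 12*z*sin(z) - 6*z*cos(z) + 2*z - 6*sin(z)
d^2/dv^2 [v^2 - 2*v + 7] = 2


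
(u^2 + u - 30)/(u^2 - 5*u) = (u + 6)/u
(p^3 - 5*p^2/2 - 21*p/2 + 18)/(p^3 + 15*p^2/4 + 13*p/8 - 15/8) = 4*(2*p^2 - 11*p + 12)/(8*p^2 + 6*p - 5)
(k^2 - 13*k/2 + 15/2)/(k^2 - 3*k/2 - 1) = (-2*k^2 + 13*k - 15)/(-2*k^2 + 3*k + 2)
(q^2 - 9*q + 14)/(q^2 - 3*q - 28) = (q - 2)/(q + 4)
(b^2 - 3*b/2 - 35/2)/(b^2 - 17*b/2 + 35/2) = (2*b + 7)/(2*b - 7)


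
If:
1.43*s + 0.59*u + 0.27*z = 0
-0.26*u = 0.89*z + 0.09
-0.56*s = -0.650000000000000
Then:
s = 1.16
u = -3.19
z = 0.83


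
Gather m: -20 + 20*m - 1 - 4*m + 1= 16*m - 20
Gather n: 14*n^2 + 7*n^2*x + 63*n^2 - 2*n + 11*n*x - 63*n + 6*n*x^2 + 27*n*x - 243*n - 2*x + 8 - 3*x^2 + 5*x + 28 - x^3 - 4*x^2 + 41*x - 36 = n^2*(7*x + 77) + n*(6*x^2 + 38*x - 308) - x^3 - 7*x^2 + 44*x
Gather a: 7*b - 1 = 7*b - 1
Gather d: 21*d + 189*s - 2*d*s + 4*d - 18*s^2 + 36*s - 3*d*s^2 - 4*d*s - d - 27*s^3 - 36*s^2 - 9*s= d*(-3*s^2 - 6*s + 24) - 27*s^3 - 54*s^2 + 216*s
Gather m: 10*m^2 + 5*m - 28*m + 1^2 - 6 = 10*m^2 - 23*m - 5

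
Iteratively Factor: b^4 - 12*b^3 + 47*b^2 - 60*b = (b - 3)*(b^3 - 9*b^2 + 20*b) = (b - 4)*(b - 3)*(b^2 - 5*b) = (b - 5)*(b - 4)*(b - 3)*(b)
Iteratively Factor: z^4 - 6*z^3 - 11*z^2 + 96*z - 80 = (z - 1)*(z^3 - 5*z^2 - 16*z + 80) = (z - 4)*(z - 1)*(z^2 - z - 20) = (z - 5)*(z - 4)*(z - 1)*(z + 4)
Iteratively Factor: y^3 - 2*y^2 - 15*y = (y - 5)*(y^2 + 3*y) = (y - 5)*(y + 3)*(y)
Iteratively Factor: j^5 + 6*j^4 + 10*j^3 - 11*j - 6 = (j + 2)*(j^4 + 4*j^3 + 2*j^2 - 4*j - 3) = (j + 2)*(j + 3)*(j^3 + j^2 - j - 1) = (j + 1)*(j + 2)*(j + 3)*(j^2 - 1) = (j + 1)^2*(j + 2)*(j + 3)*(j - 1)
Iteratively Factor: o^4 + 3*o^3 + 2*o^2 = (o)*(o^3 + 3*o^2 + 2*o) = o^2*(o^2 + 3*o + 2) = o^2*(o + 2)*(o + 1)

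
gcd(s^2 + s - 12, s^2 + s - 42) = 1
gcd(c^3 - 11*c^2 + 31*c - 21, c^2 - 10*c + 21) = c^2 - 10*c + 21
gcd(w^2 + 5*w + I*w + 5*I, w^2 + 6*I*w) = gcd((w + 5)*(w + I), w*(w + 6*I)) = 1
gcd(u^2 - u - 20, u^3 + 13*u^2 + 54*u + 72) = u + 4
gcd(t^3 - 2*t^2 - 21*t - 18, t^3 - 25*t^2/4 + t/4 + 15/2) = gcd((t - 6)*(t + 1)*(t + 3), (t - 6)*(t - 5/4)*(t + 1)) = t^2 - 5*t - 6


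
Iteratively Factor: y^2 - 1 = (y - 1)*(y + 1)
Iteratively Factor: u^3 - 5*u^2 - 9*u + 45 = (u - 3)*(u^2 - 2*u - 15) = (u - 5)*(u - 3)*(u + 3)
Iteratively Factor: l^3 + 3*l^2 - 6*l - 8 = (l + 4)*(l^2 - l - 2) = (l - 2)*(l + 4)*(l + 1)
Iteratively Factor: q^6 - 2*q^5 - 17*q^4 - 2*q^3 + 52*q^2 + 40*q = (q - 2)*(q^5 - 17*q^3 - 36*q^2 - 20*q) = (q - 2)*(q + 1)*(q^4 - q^3 - 16*q^2 - 20*q) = q*(q - 2)*(q + 1)*(q^3 - q^2 - 16*q - 20) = q*(q - 2)*(q + 1)*(q + 2)*(q^2 - 3*q - 10) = q*(q - 5)*(q - 2)*(q + 1)*(q + 2)*(q + 2)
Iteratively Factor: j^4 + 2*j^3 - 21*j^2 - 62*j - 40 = (j + 4)*(j^3 - 2*j^2 - 13*j - 10) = (j + 1)*(j + 4)*(j^2 - 3*j - 10) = (j + 1)*(j + 2)*(j + 4)*(j - 5)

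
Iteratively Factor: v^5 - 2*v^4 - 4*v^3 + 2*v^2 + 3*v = (v - 3)*(v^4 + v^3 - v^2 - v) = (v - 3)*(v - 1)*(v^3 + 2*v^2 + v) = v*(v - 3)*(v - 1)*(v^2 + 2*v + 1) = v*(v - 3)*(v - 1)*(v + 1)*(v + 1)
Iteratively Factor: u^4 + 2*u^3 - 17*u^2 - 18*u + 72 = (u - 3)*(u^3 + 5*u^2 - 2*u - 24) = (u - 3)*(u - 2)*(u^2 + 7*u + 12) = (u - 3)*(u - 2)*(u + 3)*(u + 4)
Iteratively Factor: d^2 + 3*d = (d)*(d + 3)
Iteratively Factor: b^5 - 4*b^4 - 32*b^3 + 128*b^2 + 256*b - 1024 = (b + 4)*(b^4 - 8*b^3 + 128*b - 256) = (b - 4)*(b + 4)*(b^3 - 4*b^2 - 16*b + 64) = (b - 4)^2*(b + 4)*(b^2 - 16) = (b - 4)^2*(b + 4)^2*(b - 4)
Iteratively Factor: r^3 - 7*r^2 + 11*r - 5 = (r - 5)*(r^2 - 2*r + 1) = (r - 5)*(r - 1)*(r - 1)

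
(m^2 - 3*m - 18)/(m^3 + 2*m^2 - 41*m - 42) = (m + 3)/(m^2 + 8*m + 7)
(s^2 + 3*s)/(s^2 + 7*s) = (s + 3)/(s + 7)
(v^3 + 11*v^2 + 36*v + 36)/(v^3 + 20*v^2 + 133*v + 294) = (v^2 + 5*v + 6)/(v^2 + 14*v + 49)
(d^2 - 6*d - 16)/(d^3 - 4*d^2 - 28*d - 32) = 1/(d + 2)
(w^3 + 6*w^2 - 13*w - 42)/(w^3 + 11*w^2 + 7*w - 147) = (w + 2)/(w + 7)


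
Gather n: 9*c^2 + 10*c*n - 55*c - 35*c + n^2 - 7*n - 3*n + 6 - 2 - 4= 9*c^2 - 90*c + n^2 + n*(10*c - 10)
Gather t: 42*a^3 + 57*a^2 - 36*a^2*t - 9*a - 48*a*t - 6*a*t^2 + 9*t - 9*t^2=42*a^3 + 57*a^2 - 9*a + t^2*(-6*a - 9) + t*(-36*a^2 - 48*a + 9)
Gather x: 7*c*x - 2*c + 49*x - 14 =-2*c + x*(7*c + 49) - 14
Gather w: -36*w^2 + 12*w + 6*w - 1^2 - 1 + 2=-36*w^2 + 18*w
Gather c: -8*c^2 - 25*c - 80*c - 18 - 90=-8*c^2 - 105*c - 108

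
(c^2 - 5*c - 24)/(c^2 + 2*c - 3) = (c - 8)/(c - 1)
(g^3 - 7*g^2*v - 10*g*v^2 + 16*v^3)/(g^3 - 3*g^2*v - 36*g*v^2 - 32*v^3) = (g^2 + g*v - 2*v^2)/(g^2 + 5*g*v + 4*v^2)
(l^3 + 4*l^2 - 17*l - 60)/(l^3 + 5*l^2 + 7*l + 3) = (l^2 + l - 20)/(l^2 + 2*l + 1)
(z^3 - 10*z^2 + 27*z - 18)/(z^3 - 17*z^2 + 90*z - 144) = (z - 1)/(z - 8)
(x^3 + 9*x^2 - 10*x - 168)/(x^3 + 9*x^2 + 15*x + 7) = (x^2 + 2*x - 24)/(x^2 + 2*x + 1)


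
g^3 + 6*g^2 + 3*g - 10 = (g - 1)*(g + 2)*(g + 5)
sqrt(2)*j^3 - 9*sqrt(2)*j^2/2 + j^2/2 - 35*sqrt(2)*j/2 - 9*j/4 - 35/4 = (j - 7)*(j + 5/2)*(sqrt(2)*j + 1/2)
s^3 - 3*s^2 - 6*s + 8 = (s - 4)*(s - 1)*(s + 2)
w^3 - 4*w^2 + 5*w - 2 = (w - 2)*(w - 1)^2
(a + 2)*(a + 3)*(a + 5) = a^3 + 10*a^2 + 31*a + 30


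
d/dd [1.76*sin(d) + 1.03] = 1.76*cos(d)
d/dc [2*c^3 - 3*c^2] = 6*c*(c - 1)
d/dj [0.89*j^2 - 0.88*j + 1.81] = 1.78*j - 0.88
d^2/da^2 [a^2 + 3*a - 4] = 2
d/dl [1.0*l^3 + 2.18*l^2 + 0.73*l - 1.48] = 3.0*l^2 + 4.36*l + 0.73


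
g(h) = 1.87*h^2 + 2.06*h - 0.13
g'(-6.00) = -20.38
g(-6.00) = 54.83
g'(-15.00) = -54.04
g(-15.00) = 389.72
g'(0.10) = 2.43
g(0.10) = 0.09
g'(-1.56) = -3.77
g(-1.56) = 1.21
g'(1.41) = 7.33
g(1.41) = 6.49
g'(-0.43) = 0.45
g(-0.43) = -0.67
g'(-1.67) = -4.19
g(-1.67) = 1.65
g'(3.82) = 16.35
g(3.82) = 35.03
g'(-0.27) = 1.05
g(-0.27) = -0.55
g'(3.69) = 15.86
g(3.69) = 32.93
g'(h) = 3.74*h + 2.06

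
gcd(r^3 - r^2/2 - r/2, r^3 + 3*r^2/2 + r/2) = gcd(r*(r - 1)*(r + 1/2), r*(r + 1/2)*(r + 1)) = r^2 + r/2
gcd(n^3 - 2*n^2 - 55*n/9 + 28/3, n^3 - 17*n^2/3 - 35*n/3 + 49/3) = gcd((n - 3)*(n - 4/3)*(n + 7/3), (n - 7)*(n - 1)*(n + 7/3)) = n + 7/3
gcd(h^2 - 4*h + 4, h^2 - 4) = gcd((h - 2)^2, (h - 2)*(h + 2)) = h - 2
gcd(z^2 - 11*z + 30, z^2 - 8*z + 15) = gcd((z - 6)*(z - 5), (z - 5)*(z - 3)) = z - 5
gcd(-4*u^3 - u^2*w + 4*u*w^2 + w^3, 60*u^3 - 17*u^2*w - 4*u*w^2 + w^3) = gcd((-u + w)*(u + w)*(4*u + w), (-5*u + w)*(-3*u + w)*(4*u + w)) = 4*u + w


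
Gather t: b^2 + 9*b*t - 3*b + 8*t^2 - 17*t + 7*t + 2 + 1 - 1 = b^2 - 3*b + 8*t^2 + t*(9*b - 10) + 2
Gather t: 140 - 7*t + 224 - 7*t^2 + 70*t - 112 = -7*t^2 + 63*t + 252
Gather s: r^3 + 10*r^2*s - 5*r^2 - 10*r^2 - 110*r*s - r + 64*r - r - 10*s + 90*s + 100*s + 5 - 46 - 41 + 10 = r^3 - 15*r^2 + 62*r + s*(10*r^2 - 110*r + 180) - 72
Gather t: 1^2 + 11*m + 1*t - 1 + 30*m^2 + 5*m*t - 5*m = 30*m^2 + 6*m + t*(5*m + 1)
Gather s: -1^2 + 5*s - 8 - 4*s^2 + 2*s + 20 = -4*s^2 + 7*s + 11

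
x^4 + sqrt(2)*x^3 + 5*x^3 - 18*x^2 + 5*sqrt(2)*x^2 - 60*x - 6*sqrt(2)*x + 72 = (x - 1)*(x + 6)*(x - 2*sqrt(2))*(x + 3*sqrt(2))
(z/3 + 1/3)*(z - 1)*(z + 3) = z^3/3 + z^2 - z/3 - 1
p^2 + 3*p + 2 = (p + 1)*(p + 2)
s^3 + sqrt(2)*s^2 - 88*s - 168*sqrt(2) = (s - 7*sqrt(2))*(s + 2*sqrt(2))*(s + 6*sqrt(2))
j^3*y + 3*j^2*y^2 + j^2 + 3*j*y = j*(j + 3*y)*(j*y + 1)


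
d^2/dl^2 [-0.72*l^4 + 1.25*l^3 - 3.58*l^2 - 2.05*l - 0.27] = -8.64*l^2 + 7.5*l - 7.16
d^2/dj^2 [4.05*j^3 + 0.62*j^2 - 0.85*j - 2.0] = 24.3*j + 1.24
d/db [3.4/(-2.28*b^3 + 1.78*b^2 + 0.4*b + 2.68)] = (23.256*b^2 - 12.104*b - 1.36)/(-2.28*b^3 + 1.78*b^2 + 0.4*b + 2.68)^2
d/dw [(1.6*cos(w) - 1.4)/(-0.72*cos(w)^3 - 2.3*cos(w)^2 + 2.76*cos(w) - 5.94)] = (-2.304*cos(w)^3 - 0.656*cos(w)^2 + 6.44*cos(w) + 5.64)*sin(w)/(0.5184*cos(w)^6 + 3.312*cos(w)^5 + 1.3156*cos(w)^4 - 4.1424*cos(w)^3 + 34.9416*cos(w)^2 - 32.7888*cos(w) + 35.2836)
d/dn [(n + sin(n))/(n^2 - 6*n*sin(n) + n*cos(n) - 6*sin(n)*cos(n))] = (n^2*sin(n) + 7*n^2*cos(n) - n^2 - 12*n*sin(n)^2 - 2*n*sin(n) + 7*n - 6*sin(n)^3 + 6*sin(n)^2 - 7*sin(n)*cos(n))/((n - 6*sin(n))^2*(n + cos(n))^2)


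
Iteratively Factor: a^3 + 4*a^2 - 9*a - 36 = (a + 4)*(a^2 - 9) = (a - 3)*(a + 4)*(a + 3)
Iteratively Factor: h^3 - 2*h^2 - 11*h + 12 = (h + 3)*(h^2 - 5*h + 4) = (h - 1)*(h + 3)*(h - 4)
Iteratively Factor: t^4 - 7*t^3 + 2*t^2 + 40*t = (t + 2)*(t^3 - 9*t^2 + 20*t) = t*(t + 2)*(t^2 - 9*t + 20) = t*(t - 4)*(t + 2)*(t - 5)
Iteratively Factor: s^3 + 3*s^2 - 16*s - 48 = (s + 4)*(s^2 - s - 12) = (s + 3)*(s + 4)*(s - 4)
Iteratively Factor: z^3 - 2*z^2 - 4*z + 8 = (z - 2)*(z^2 - 4) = (z - 2)^2*(z + 2)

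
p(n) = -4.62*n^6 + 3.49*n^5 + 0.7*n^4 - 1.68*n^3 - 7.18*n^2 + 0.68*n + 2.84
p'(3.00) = -5334.67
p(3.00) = -2568.31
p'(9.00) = -1520844.43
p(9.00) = -2246381.05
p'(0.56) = -8.26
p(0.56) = 0.79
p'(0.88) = -18.12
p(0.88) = -3.15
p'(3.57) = -13227.36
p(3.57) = -7589.44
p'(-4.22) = 42393.60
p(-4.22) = -30542.96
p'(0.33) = -4.41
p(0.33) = 2.24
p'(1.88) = -458.54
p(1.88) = -145.70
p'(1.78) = -345.21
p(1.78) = -105.73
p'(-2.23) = 1936.81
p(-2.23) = -759.07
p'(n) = -27.72*n^5 + 17.45*n^4 + 2.8*n^3 - 5.04*n^2 - 14.36*n + 0.68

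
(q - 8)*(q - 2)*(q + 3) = q^3 - 7*q^2 - 14*q + 48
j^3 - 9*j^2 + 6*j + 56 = (j - 7)*(j - 4)*(j + 2)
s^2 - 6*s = s*(s - 6)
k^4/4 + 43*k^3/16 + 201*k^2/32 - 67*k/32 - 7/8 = (k/4 + 1)*(k - 1/2)*(k + 1/4)*(k + 7)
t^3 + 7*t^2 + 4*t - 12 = (t - 1)*(t + 2)*(t + 6)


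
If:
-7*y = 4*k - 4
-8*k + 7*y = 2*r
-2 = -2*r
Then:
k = 1/6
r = 1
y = 10/21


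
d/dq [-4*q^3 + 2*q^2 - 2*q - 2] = -12*q^2 + 4*q - 2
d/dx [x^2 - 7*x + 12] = 2*x - 7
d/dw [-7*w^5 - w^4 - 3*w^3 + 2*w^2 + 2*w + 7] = -35*w^4 - 4*w^3 - 9*w^2 + 4*w + 2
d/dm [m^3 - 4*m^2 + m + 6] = 3*m^2 - 8*m + 1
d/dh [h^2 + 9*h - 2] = 2*h + 9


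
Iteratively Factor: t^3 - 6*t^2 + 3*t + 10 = (t + 1)*(t^2 - 7*t + 10) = (t - 5)*(t + 1)*(t - 2)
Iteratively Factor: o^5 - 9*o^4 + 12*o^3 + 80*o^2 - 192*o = (o - 4)*(o^4 - 5*o^3 - 8*o^2 + 48*o) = (o - 4)^2*(o^3 - o^2 - 12*o) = (o - 4)^3*(o^2 + 3*o) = o*(o - 4)^3*(o + 3)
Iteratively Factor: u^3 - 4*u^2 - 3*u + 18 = (u - 3)*(u^2 - u - 6) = (u - 3)^2*(u + 2)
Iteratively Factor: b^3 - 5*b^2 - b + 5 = (b + 1)*(b^2 - 6*b + 5) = (b - 1)*(b + 1)*(b - 5)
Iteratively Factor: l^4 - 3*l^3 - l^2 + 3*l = (l - 1)*(l^3 - 2*l^2 - 3*l) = l*(l - 1)*(l^2 - 2*l - 3) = l*(l - 3)*(l - 1)*(l + 1)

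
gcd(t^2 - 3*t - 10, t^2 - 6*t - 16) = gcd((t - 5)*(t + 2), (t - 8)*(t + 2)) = t + 2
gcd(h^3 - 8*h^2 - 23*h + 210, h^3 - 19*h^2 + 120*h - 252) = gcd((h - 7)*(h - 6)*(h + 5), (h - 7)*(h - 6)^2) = h^2 - 13*h + 42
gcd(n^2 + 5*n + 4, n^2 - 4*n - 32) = n + 4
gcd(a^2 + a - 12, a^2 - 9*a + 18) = a - 3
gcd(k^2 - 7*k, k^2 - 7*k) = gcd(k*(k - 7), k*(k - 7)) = k^2 - 7*k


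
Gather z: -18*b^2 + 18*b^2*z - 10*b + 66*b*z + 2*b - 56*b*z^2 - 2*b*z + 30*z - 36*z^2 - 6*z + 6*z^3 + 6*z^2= -18*b^2 - 8*b + 6*z^3 + z^2*(-56*b - 30) + z*(18*b^2 + 64*b + 24)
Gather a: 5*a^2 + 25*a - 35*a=5*a^2 - 10*a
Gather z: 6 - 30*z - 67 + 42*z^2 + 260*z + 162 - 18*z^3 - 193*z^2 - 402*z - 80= -18*z^3 - 151*z^2 - 172*z + 21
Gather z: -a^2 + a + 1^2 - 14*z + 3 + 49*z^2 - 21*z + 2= -a^2 + a + 49*z^2 - 35*z + 6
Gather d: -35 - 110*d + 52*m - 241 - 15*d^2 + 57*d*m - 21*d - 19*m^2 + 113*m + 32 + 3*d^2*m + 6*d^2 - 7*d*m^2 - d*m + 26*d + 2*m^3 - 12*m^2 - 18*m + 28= d^2*(3*m - 9) + d*(-7*m^2 + 56*m - 105) + 2*m^3 - 31*m^2 + 147*m - 216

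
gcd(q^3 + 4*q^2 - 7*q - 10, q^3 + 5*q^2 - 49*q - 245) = q + 5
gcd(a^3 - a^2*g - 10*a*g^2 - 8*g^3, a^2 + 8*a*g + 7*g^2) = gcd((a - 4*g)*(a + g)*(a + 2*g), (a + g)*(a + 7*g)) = a + g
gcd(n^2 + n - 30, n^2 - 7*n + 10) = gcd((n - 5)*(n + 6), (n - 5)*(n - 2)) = n - 5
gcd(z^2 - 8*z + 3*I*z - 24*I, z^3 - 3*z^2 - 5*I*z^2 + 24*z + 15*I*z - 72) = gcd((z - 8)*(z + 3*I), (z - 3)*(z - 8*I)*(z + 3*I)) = z + 3*I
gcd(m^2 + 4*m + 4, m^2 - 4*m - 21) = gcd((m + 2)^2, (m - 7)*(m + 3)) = 1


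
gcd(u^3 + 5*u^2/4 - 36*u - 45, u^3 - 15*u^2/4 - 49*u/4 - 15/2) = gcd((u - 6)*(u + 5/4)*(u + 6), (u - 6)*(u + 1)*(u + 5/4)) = u^2 - 19*u/4 - 15/2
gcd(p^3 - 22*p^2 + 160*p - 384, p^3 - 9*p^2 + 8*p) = p - 8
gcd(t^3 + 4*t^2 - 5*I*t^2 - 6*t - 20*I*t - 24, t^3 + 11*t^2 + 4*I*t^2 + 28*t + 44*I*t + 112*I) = t + 4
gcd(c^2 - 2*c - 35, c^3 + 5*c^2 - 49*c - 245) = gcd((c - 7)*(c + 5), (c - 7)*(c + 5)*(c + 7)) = c^2 - 2*c - 35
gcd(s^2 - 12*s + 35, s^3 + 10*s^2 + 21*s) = 1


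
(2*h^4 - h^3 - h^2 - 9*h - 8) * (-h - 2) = -2*h^5 - 3*h^4 + 3*h^3 + 11*h^2 + 26*h + 16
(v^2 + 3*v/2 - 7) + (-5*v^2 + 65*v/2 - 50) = -4*v^2 + 34*v - 57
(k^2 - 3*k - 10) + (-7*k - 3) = k^2 - 10*k - 13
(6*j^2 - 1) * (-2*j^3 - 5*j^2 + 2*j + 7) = -12*j^5 - 30*j^4 + 14*j^3 + 47*j^2 - 2*j - 7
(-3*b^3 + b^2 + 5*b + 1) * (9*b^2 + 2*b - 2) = -27*b^5 + 3*b^4 + 53*b^3 + 17*b^2 - 8*b - 2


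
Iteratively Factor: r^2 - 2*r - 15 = (r + 3)*(r - 5)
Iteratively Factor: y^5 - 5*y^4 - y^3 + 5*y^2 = (y - 5)*(y^4 - y^2) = (y - 5)*(y + 1)*(y^3 - y^2) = (y - 5)*(y - 1)*(y + 1)*(y^2) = y*(y - 5)*(y - 1)*(y + 1)*(y)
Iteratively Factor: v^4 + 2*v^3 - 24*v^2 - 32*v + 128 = (v + 4)*(v^3 - 2*v^2 - 16*v + 32) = (v - 4)*(v + 4)*(v^2 + 2*v - 8) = (v - 4)*(v + 4)^2*(v - 2)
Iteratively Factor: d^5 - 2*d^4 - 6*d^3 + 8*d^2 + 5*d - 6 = (d - 3)*(d^4 + d^3 - 3*d^2 - d + 2) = (d - 3)*(d - 1)*(d^3 + 2*d^2 - d - 2) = (d - 3)*(d - 1)*(d + 2)*(d^2 - 1) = (d - 3)*(d - 1)*(d + 1)*(d + 2)*(d - 1)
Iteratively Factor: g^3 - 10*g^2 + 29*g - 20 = (g - 4)*(g^2 - 6*g + 5) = (g - 5)*(g - 4)*(g - 1)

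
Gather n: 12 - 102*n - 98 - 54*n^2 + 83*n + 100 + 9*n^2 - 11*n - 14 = -45*n^2 - 30*n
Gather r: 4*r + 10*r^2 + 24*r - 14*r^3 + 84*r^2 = -14*r^3 + 94*r^2 + 28*r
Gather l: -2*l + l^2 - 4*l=l^2 - 6*l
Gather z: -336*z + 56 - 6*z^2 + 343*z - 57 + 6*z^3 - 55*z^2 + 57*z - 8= 6*z^3 - 61*z^2 + 64*z - 9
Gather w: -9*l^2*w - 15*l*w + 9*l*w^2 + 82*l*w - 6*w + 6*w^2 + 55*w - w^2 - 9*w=w^2*(9*l + 5) + w*(-9*l^2 + 67*l + 40)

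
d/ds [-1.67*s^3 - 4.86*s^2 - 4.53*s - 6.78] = -5.01*s^2 - 9.72*s - 4.53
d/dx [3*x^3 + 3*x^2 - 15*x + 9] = 9*x^2 + 6*x - 15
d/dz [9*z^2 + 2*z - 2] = 18*z + 2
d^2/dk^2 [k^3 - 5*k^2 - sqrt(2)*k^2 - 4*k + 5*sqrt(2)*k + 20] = 6*k - 10 - 2*sqrt(2)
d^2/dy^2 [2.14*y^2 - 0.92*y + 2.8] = 4.28000000000000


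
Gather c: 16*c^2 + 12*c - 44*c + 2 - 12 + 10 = 16*c^2 - 32*c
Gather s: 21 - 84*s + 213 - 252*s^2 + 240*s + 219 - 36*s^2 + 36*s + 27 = -288*s^2 + 192*s + 480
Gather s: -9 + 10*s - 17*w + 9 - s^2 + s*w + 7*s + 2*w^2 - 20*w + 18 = -s^2 + s*(w + 17) + 2*w^2 - 37*w + 18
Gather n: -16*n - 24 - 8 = -16*n - 32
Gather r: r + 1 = r + 1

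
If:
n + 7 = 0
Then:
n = -7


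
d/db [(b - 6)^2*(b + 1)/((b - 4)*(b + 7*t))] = (b - 6)*(-(b - 6)*(b - 4)*(b + 1) - (b - 6)*(b + 1)*(b + 7*t) + (b - 4)*(b + 7*t)*(3*b - 4))/((b - 4)^2*(b + 7*t)^2)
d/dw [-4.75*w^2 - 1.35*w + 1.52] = -9.5*w - 1.35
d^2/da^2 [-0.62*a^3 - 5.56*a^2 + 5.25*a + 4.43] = -3.72*a - 11.12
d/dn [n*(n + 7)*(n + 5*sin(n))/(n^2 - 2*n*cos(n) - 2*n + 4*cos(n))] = (2*n*(n + 7)*(n + 5*sin(n))*(-n*sin(n) - n + 2*sin(n) + cos(n) + 1) + (n*(n + 7)*(5*cos(n) + 1) + n*(n + 5*sin(n)) + (n + 7)*(n + 5*sin(n)))*(n^2 - 2*n*cos(n) - 2*n + 4*cos(n)))/((n - 2)^2*(n - 2*cos(n))^2)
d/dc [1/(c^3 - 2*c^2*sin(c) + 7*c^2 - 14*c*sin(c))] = (2*c^2*cos(c) - 3*c^2 + 4*c*sin(c) + 14*c*cos(c) - 14*c + 14*sin(c))/(c^2*(c + 7)^2*(c - 2*sin(c))^2)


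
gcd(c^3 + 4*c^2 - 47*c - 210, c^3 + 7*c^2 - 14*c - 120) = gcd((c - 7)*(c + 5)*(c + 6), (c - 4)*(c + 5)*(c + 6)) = c^2 + 11*c + 30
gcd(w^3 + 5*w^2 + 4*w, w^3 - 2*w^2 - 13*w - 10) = w + 1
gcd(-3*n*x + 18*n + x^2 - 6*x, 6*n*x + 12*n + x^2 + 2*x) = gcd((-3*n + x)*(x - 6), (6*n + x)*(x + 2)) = 1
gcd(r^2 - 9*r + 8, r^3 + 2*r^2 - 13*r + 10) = r - 1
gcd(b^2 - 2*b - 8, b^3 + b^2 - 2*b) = b + 2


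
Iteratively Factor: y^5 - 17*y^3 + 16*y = (y + 4)*(y^4 - 4*y^3 - y^2 + 4*y) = (y - 4)*(y + 4)*(y^3 - y) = (y - 4)*(y - 1)*(y + 4)*(y^2 + y) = y*(y - 4)*(y - 1)*(y + 4)*(y + 1)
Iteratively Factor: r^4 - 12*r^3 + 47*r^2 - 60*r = (r - 3)*(r^3 - 9*r^2 + 20*r) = (r - 5)*(r - 3)*(r^2 - 4*r) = (r - 5)*(r - 4)*(r - 3)*(r)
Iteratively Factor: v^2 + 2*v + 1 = (v + 1)*(v + 1)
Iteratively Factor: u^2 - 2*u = (u - 2)*(u)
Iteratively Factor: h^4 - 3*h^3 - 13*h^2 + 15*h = (h - 5)*(h^3 + 2*h^2 - 3*h) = (h - 5)*(h - 1)*(h^2 + 3*h) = (h - 5)*(h - 1)*(h + 3)*(h)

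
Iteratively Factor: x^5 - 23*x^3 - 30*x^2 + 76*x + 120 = (x + 3)*(x^4 - 3*x^3 - 14*x^2 + 12*x + 40) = (x + 2)*(x + 3)*(x^3 - 5*x^2 - 4*x + 20) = (x + 2)^2*(x + 3)*(x^2 - 7*x + 10) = (x - 2)*(x + 2)^2*(x + 3)*(x - 5)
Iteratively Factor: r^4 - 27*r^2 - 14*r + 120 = (r - 2)*(r^3 + 2*r^2 - 23*r - 60) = (r - 5)*(r - 2)*(r^2 + 7*r + 12) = (r - 5)*(r - 2)*(r + 3)*(r + 4)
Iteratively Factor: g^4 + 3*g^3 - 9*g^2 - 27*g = (g)*(g^3 + 3*g^2 - 9*g - 27) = g*(g + 3)*(g^2 - 9) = g*(g + 3)^2*(g - 3)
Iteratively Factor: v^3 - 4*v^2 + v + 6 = (v - 2)*(v^2 - 2*v - 3) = (v - 2)*(v + 1)*(v - 3)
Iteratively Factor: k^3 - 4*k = (k + 2)*(k^2 - 2*k) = k*(k + 2)*(k - 2)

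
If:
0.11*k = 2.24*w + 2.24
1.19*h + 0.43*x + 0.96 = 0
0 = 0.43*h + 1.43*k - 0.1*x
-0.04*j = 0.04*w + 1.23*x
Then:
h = -0.361344537815126*x - 0.80672268907563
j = 0.988087542709391 - 30.7587698540955*x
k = 0.17858611976259*x + 0.242580948463301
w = 0.00876985409548435*x - 0.988087542709391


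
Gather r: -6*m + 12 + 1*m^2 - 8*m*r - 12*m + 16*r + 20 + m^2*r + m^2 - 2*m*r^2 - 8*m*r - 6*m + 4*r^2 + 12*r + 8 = 2*m^2 - 24*m + r^2*(4 - 2*m) + r*(m^2 - 16*m + 28) + 40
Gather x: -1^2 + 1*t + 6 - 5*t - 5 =-4*t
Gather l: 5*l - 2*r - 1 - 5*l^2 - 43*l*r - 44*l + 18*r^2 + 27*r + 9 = -5*l^2 + l*(-43*r - 39) + 18*r^2 + 25*r + 8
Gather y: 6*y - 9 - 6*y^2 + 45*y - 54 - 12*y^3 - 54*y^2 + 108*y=-12*y^3 - 60*y^2 + 159*y - 63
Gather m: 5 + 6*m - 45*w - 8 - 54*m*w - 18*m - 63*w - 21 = m*(-54*w - 12) - 108*w - 24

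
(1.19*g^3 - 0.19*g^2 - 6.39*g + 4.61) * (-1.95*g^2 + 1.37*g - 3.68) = -2.3205*g^5 + 2.0008*g^4 + 7.821*g^3 - 17.0446*g^2 + 29.8309*g - 16.9648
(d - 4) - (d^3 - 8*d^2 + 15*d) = -d^3 + 8*d^2 - 14*d - 4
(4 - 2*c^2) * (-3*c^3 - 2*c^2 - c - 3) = 6*c^5 + 4*c^4 - 10*c^3 - 2*c^2 - 4*c - 12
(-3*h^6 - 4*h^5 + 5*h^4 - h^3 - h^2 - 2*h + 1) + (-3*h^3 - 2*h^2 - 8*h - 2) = -3*h^6 - 4*h^5 + 5*h^4 - 4*h^3 - 3*h^2 - 10*h - 1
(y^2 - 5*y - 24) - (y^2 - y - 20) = -4*y - 4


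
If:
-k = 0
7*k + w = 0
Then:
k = 0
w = 0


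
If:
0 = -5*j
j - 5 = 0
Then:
No Solution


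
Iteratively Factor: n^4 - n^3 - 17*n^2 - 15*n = (n)*(n^3 - n^2 - 17*n - 15) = n*(n - 5)*(n^2 + 4*n + 3) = n*(n - 5)*(n + 3)*(n + 1)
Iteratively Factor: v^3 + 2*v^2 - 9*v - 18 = (v + 3)*(v^2 - v - 6) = (v + 2)*(v + 3)*(v - 3)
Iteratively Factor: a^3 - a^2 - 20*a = (a + 4)*(a^2 - 5*a) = a*(a + 4)*(a - 5)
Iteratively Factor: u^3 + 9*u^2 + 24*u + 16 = (u + 4)*(u^2 + 5*u + 4) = (u + 4)^2*(u + 1)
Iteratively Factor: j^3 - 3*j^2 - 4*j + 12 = (j - 2)*(j^2 - j - 6) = (j - 3)*(j - 2)*(j + 2)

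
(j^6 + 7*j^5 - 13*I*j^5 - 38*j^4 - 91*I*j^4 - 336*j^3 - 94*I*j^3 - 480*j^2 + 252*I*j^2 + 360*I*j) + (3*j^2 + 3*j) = j^6 + 7*j^5 - 13*I*j^5 - 38*j^4 - 91*I*j^4 - 336*j^3 - 94*I*j^3 - 477*j^2 + 252*I*j^2 + 3*j + 360*I*j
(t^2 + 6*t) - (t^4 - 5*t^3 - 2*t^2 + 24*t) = -t^4 + 5*t^3 + 3*t^2 - 18*t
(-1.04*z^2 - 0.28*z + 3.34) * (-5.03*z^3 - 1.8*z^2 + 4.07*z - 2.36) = 5.2312*z^5 + 3.2804*z^4 - 20.529*z^3 - 4.6972*z^2 + 14.2546*z - 7.8824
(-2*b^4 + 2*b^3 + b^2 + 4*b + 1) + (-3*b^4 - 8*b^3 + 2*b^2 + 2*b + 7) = -5*b^4 - 6*b^3 + 3*b^2 + 6*b + 8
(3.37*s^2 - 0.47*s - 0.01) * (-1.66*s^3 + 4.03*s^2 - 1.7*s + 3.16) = -5.5942*s^5 + 14.3613*s^4 - 7.6065*s^3 + 11.4079*s^2 - 1.4682*s - 0.0316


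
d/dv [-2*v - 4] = -2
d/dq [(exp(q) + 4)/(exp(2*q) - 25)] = (-2*(exp(q) + 4)*exp(q) + exp(2*q) - 25)*exp(q)/(exp(2*q) - 25)^2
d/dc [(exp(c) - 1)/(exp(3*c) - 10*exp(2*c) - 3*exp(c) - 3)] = (-(1 - exp(c))*(-3*exp(2*c) + 20*exp(c) + 3) + exp(3*c) - 10*exp(2*c) - 3*exp(c) - 3)*exp(c)/(-exp(3*c) + 10*exp(2*c) + 3*exp(c) + 3)^2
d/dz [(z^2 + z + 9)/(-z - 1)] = (-z^2 - 2*z + 8)/(z^2 + 2*z + 1)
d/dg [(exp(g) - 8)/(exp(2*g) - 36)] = (-2*(exp(g) - 8)*exp(g) + exp(2*g) - 36)*exp(g)/(exp(2*g) - 36)^2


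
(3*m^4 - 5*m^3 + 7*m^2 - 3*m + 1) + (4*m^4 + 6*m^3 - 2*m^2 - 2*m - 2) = 7*m^4 + m^3 + 5*m^2 - 5*m - 1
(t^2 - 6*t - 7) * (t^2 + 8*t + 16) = t^4 + 2*t^3 - 39*t^2 - 152*t - 112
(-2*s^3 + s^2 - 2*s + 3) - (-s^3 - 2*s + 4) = -s^3 + s^2 - 1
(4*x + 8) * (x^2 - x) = 4*x^3 + 4*x^2 - 8*x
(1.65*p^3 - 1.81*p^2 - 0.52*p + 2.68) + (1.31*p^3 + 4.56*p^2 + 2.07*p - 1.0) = 2.96*p^3 + 2.75*p^2 + 1.55*p + 1.68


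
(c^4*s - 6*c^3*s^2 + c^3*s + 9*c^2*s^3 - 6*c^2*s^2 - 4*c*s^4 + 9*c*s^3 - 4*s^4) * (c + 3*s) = c^5*s - 3*c^4*s^2 + c^4*s - 9*c^3*s^3 - 3*c^3*s^2 + 23*c^2*s^4 - 9*c^2*s^3 - 12*c*s^5 + 23*c*s^4 - 12*s^5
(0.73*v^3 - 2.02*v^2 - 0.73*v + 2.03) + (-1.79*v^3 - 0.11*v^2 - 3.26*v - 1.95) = -1.06*v^3 - 2.13*v^2 - 3.99*v + 0.0799999999999998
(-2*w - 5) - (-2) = -2*w - 3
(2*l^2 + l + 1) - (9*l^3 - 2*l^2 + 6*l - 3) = -9*l^3 + 4*l^2 - 5*l + 4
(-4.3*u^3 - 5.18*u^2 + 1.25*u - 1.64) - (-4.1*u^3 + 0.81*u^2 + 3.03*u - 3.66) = -0.2*u^3 - 5.99*u^2 - 1.78*u + 2.02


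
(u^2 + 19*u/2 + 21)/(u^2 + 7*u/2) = (u + 6)/u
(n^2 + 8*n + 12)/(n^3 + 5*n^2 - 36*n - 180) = (n + 2)/(n^2 - n - 30)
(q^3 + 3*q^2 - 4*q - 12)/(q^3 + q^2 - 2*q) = (q^2 + q - 6)/(q*(q - 1))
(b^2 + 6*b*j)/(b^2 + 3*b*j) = (b + 6*j)/(b + 3*j)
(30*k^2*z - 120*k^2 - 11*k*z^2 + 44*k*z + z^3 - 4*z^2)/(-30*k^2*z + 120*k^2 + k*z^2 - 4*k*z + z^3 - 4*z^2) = (-6*k + z)/(6*k + z)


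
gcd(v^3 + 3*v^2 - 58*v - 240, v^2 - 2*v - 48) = v^2 - 2*v - 48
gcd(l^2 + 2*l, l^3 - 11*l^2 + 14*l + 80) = l + 2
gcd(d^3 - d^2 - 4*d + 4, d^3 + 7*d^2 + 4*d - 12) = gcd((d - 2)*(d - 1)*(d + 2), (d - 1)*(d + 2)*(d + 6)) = d^2 + d - 2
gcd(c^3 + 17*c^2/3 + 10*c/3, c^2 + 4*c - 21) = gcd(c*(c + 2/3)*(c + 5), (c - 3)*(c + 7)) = 1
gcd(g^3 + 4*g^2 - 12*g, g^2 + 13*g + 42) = g + 6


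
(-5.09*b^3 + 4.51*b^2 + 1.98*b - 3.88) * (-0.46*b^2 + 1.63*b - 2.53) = 2.3414*b^5 - 10.3713*b^4 + 19.3182*b^3 - 6.3981*b^2 - 11.3338*b + 9.8164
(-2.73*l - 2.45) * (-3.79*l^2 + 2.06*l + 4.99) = 10.3467*l^3 + 3.6617*l^2 - 18.6697*l - 12.2255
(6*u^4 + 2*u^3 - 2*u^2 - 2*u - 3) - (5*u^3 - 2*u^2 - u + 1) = 6*u^4 - 3*u^3 - u - 4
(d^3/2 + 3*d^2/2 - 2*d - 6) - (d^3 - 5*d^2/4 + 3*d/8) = -d^3/2 + 11*d^2/4 - 19*d/8 - 6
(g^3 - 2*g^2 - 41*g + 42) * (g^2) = g^5 - 2*g^4 - 41*g^3 + 42*g^2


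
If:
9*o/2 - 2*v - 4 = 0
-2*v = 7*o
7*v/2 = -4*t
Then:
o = 8/23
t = 49/46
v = -28/23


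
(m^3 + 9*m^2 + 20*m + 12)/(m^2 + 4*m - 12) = (m^2 + 3*m + 2)/(m - 2)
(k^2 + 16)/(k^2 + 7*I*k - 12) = (k - 4*I)/(k + 3*I)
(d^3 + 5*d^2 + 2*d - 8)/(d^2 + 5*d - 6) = (d^2 + 6*d + 8)/(d + 6)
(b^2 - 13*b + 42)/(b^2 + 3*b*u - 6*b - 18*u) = (b - 7)/(b + 3*u)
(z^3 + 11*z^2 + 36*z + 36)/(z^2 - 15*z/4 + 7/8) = 8*(z^3 + 11*z^2 + 36*z + 36)/(8*z^2 - 30*z + 7)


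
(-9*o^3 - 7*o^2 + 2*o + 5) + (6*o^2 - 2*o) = -9*o^3 - o^2 + 5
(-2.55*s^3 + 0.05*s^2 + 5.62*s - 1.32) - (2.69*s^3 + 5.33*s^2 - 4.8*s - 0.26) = -5.24*s^3 - 5.28*s^2 + 10.42*s - 1.06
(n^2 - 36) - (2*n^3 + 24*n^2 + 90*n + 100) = -2*n^3 - 23*n^2 - 90*n - 136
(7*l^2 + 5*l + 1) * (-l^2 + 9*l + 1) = -7*l^4 + 58*l^3 + 51*l^2 + 14*l + 1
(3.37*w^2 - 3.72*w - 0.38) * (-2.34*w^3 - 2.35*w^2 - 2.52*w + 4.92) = -7.8858*w^5 + 0.7853*w^4 + 1.1388*w^3 + 26.8478*w^2 - 17.3448*w - 1.8696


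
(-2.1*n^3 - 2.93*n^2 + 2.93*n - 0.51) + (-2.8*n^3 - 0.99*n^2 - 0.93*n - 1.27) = -4.9*n^3 - 3.92*n^2 + 2.0*n - 1.78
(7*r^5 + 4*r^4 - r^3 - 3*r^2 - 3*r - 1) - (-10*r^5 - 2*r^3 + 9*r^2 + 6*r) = 17*r^5 + 4*r^4 + r^3 - 12*r^2 - 9*r - 1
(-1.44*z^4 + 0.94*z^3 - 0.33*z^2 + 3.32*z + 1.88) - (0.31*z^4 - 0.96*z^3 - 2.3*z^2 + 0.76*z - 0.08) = -1.75*z^4 + 1.9*z^3 + 1.97*z^2 + 2.56*z + 1.96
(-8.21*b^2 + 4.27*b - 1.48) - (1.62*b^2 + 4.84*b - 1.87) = -9.83*b^2 - 0.57*b + 0.39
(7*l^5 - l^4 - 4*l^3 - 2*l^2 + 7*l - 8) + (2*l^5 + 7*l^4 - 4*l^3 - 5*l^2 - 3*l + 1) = 9*l^5 + 6*l^4 - 8*l^3 - 7*l^2 + 4*l - 7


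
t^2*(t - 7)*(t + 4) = t^4 - 3*t^3 - 28*t^2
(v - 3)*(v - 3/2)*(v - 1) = v^3 - 11*v^2/2 + 9*v - 9/2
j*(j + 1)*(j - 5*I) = j^3 + j^2 - 5*I*j^2 - 5*I*j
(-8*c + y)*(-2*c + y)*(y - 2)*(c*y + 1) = 16*c^3*y^2 - 32*c^3*y - 10*c^2*y^3 + 20*c^2*y^2 + 16*c^2*y - 32*c^2 + c*y^4 - 2*c*y^3 - 10*c*y^2 + 20*c*y + y^3 - 2*y^2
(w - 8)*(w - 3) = w^2 - 11*w + 24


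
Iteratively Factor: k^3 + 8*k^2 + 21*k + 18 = (k + 3)*(k^2 + 5*k + 6) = (k + 3)^2*(k + 2)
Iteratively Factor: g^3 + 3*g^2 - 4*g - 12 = (g + 3)*(g^2 - 4) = (g - 2)*(g + 3)*(g + 2)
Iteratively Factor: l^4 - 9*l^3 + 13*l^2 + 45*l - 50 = (l + 2)*(l^3 - 11*l^2 + 35*l - 25) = (l - 1)*(l + 2)*(l^2 - 10*l + 25) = (l - 5)*(l - 1)*(l + 2)*(l - 5)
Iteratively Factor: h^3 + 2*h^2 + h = (h + 1)*(h^2 + h) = h*(h + 1)*(h + 1)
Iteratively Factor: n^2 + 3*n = (n)*(n + 3)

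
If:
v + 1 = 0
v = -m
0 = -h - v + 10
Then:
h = 11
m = 1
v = -1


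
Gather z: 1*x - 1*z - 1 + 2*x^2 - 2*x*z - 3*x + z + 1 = 2*x^2 - 2*x*z - 2*x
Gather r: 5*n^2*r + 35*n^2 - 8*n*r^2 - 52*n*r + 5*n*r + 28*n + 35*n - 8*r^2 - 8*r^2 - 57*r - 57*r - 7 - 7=35*n^2 + 63*n + r^2*(-8*n - 16) + r*(5*n^2 - 47*n - 114) - 14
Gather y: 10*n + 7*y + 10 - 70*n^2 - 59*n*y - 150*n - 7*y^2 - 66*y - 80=-70*n^2 - 140*n - 7*y^2 + y*(-59*n - 59) - 70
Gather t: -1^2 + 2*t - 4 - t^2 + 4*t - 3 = -t^2 + 6*t - 8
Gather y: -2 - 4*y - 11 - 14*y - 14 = -18*y - 27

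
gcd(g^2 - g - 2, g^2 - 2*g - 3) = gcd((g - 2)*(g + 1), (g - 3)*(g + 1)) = g + 1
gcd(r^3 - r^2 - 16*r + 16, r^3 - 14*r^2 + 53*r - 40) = r - 1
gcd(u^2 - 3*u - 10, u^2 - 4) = u + 2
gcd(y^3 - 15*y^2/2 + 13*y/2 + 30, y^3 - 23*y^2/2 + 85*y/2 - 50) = y^2 - 9*y + 20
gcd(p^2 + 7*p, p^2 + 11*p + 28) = p + 7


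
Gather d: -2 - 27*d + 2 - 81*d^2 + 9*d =-81*d^2 - 18*d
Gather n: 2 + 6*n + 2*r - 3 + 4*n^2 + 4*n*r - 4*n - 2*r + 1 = 4*n^2 + n*(4*r + 2)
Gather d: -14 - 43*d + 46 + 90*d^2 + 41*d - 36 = 90*d^2 - 2*d - 4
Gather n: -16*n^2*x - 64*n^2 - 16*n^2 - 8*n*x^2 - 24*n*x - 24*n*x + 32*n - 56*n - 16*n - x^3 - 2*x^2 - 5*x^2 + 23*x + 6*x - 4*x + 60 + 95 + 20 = n^2*(-16*x - 80) + n*(-8*x^2 - 48*x - 40) - x^3 - 7*x^2 + 25*x + 175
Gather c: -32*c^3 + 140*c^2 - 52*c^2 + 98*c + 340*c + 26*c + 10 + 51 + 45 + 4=-32*c^3 + 88*c^2 + 464*c + 110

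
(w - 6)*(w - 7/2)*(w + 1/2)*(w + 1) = w^4 - 8*w^3 + 29*w^2/4 + 107*w/4 + 21/2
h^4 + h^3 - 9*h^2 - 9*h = h*(h - 3)*(h + 1)*(h + 3)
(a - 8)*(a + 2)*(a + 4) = a^3 - 2*a^2 - 40*a - 64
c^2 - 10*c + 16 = (c - 8)*(c - 2)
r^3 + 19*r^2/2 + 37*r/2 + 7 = (r + 1/2)*(r + 2)*(r + 7)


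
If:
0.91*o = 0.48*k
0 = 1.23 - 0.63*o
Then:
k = 3.70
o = 1.95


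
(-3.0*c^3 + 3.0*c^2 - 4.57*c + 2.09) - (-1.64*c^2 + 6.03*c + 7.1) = -3.0*c^3 + 4.64*c^2 - 10.6*c - 5.01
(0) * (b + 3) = 0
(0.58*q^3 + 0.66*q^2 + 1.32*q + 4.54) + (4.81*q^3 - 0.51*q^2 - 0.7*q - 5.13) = 5.39*q^3 + 0.15*q^2 + 0.62*q - 0.59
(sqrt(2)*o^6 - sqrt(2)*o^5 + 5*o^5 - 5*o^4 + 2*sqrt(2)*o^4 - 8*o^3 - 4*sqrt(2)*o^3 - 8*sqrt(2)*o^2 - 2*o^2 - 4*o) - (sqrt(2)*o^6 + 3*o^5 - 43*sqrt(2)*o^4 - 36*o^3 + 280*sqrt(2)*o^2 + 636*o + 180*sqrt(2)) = -sqrt(2)*o^5 + 2*o^5 - 5*o^4 + 45*sqrt(2)*o^4 - 4*sqrt(2)*o^3 + 28*o^3 - 288*sqrt(2)*o^2 - 2*o^2 - 640*o - 180*sqrt(2)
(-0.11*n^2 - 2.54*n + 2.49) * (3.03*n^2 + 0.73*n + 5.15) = -0.3333*n^4 - 7.7765*n^3 + 5.124*n^2 - 11.2633*n + 12.8235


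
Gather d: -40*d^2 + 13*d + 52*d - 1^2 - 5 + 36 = -40*d^2 + 65*d + 30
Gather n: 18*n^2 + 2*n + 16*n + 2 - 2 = 18*n^2 + 18*n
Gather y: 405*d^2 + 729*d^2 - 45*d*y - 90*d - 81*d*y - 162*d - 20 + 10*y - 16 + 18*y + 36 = 1134*d^2 - 252*d + y*(28 - 126*d)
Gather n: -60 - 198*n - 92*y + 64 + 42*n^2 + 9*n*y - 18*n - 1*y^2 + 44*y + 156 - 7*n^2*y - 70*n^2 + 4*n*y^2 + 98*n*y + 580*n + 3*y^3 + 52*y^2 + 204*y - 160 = n^2*(-7*y - 28) + n*(4*y^2 + 107*y + 364) + 3*y^3 + 51*y^2 + 156*y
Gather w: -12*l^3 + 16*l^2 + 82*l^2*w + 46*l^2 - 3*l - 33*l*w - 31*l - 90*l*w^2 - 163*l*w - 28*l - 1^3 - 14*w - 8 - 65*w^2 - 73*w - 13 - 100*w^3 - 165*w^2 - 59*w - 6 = -12*l^3 + 62*l^2 - 62*l - 100*w^3 + w^2*(-90*l - 230) + w*(82*l^2 - 196*l - 146) - 28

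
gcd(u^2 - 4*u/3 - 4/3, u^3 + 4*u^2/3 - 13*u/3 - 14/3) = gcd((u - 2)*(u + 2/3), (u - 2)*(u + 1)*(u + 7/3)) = u - 2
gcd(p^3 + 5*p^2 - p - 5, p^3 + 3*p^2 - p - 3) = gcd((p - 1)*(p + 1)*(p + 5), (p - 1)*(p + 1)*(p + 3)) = p^2 - 1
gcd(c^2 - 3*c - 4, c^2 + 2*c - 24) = c - 4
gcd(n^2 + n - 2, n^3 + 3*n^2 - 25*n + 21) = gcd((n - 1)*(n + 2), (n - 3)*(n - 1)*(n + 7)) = n - 1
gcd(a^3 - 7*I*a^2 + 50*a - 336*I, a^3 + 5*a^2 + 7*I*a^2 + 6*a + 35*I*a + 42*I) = a + 7*I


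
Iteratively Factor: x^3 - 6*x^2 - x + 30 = (x - 5)*(x^2 - x - 6) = (x - 5)*(x - 3)*(x + 2)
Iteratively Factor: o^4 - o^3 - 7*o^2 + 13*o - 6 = (o - 1)*(o^3 - 7*o + 6) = (o - 1)*(o + 3)*(o^2 - 3*o + 2) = (o - 1)^2*(o + 3)*(o - 2)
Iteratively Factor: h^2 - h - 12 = (h - 4)*(h + 3)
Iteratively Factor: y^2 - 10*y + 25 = (y - 5)*(y - 5)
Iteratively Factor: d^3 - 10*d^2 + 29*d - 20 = (d - 1)*(d^2 - 9*d + 20) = (d - 5)*(d - 1)*(d - 4)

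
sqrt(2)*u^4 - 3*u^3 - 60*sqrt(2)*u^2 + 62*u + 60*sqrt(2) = (u - 6*sqrt(2))*(u - sqrt(2))*(u + 5*sqrt(2))*(sqrt(2)*u + 1)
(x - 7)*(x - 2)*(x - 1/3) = x^3 - 28*x^2/3 + 17*x - 14/3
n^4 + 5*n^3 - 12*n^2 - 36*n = n*(n - 3)*(n + 2)*(n + 6)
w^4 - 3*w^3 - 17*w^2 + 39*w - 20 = (w - 5)*(w - 1)^2*(w + 4)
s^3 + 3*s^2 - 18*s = s*(s - 3)*(s + 6)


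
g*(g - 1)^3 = g^4 - 3*g^3 + 3*g^2 - g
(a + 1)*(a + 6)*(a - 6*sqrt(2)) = a^3 - 6*sqrt(2)*a^2 + 7*a^2 - 42*sqrt(2)*a + 6*a - 36*sqrt(2)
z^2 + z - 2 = (z - 1)*(z + 2)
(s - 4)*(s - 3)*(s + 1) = s^3 - 6*s^2 + 5*s + 12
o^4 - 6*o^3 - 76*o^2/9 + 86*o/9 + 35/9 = (o - 7)*(o - 1)*(o + 1/3)*(o + 5/3)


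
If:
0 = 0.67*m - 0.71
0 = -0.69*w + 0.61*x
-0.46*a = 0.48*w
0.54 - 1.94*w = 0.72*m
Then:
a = 0.12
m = 1.06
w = -0.11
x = -0.13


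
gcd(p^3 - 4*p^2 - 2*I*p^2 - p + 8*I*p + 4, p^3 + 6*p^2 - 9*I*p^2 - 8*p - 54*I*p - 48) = p - I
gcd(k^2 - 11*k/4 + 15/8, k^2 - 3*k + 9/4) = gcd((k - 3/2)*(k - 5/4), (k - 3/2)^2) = k - 3/2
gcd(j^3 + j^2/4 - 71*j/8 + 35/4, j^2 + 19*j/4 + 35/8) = j + 7/2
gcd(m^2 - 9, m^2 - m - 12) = m + 3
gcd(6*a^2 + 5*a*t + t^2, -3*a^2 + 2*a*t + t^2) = 3*a + t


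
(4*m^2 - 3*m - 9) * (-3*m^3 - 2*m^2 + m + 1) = -12*m^5 + m^4 + 37*m^3 + 19*m^2 - 12*m - 9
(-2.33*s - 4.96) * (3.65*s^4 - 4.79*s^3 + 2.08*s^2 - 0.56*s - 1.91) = -8.5045*s^5 - 6.9433*s^4 + 18.912*s^3 - 9.012*s^2 + 7.2279*s + 9.4736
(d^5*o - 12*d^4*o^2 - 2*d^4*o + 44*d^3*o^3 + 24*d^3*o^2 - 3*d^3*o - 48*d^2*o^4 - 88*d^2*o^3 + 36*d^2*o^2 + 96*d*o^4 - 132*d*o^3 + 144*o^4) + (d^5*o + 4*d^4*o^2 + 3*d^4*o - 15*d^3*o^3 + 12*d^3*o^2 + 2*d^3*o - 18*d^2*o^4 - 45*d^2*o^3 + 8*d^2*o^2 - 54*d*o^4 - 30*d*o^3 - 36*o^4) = 2*d^5*o - 8*d^4*o^2 + d^4*o + 29*d^3*o^3 + 36*d^3*o^2 - d^3*o - 66*d^2*o^4 - 133*d^2*o^3 + 44*d^2*o^2 + 42*d*o^4 - 162*d*o^3 + 108*o^4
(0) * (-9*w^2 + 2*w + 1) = 0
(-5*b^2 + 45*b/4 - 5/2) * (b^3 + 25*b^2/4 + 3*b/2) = -5*b^5 - 20*b^4 + 965*b^3/16 + 5*b^2/4 - 15*b/4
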